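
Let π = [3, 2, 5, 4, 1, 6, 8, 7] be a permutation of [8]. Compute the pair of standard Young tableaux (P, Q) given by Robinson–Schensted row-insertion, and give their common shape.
P = [1, 4, 6, 7] / [2, 5, 8] / [3];  Q = [1, 3, 6, 7] / [2, 4, 8] / [5];  common shape = (4, 3, 1)

Row-insert the values π_1, π_2, … into P one at a time, bumping the leftmost entry strictly greater than the inserted value down to the next row. The recording tableau Q records, in position (i, j), the step at which that cell was added to P.
  Insert 3 (step 1): P = [3];  Q = [1]
  Insert 2 (step 2): P = [2] / [3];  Q = [1] / [2]
  Insert 5 (step 3): P = [2, 5] / [3];  Q = [1, 3] / [2]
  Insert 4 (step 4): P = [2, 4] / [3, 5];  Q = [1, 3] / [2, 4]
  Insert 1 (step 5): P = [1, 4] / [2, 5] / [3];  Q = [1, 3] / [2, 4] / [5]
  Insert 6 (step 6): P = [1, 4, 6] / [2, 5] / [3];  Q = [1, 3, 6] / [2, 4] / [5]
  Insert 8 (step 7): P = [1, 4, 6, 8] / [2, 5] / [3];  Q = [1, 3, 6, 7] / [2, 4] / [5]
  Insert 7 (step 8): P = [1, 4, 6, 7] / [2, 5, 8] / [3];  Q = [1, 3, 6, 7] / [2, 4, 8] / [5]
Final shape: (4, 3, 1).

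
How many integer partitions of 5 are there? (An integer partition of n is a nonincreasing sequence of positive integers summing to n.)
p(5) = 7

List all partitions of 5: 5, 4+1, 3+2, 3+1+1, 2+2+1, 2+1+1+1, 1+1+1+1+1. Counting them gives p(5) = 7.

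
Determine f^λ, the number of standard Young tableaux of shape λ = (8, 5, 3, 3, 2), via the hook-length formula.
# SYT of shape (8, 5, 3, 3, 2) = 444422160

Hook-length formula: f^λ = n! / Π hook(c), product over all cells c of the Young diagram. For λ = (8, 5, 3, 3, 2), n = 21 boxes. Hook lengths by row (left-to-right, top-to-bottom): [12, 11, 9, 6, 5, 3, 2, 1]; [8, 7, 5, 2, 1]; [5, 4, 2]; [4, 3, 1]; [2, 1]. Product of hooks = 114960384000. So f^λ = 21! / 114960384000 = 51090942171709440000 / 114960384000 = 444422160.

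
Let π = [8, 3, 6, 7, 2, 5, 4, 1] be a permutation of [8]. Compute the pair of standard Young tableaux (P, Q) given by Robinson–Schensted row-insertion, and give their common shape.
P = [1, 4, 7] / [2, 5] / [3] / [6] / [8];  Q = [1, 3, 4] / [2, 6] / [5] / [7] / [8];  common shape = (3, 2, 1, 1, 1)

Row-insert the values π_1, π_2, … into P one at a time, bumping the leftmost entry strictly greater than the inserted value down to the next row. The recording tableau Q records, in position (i, j), the step at which that cell was added to P.
  Insert 8 (step 1): P = [8];  Q = [1]
  Insert 3 (step 2): P = [3] / [8];  Q = [1] / [2]
  Insert 6 (step 3): P = [3, 6] / [8];  Q = [1, 3] / [2]
  Insert 7 (step 4): P = [3, 6, 7] / [8];  Q = [1, 3, 4] / [2]
  Insert 2 (step 5): P = [2, 6, 7] / [3] / [8];  Q = [1, 3, 4] / [2] / [5]
  Insert 5 (step 6): P = [2, 5, 7] / [3, 6] / [8];  Q = [1, 3, 4] / [2, 6] / [5]
  Insert 4 (step 7): P = [2, 4, 7] / [3, 5] / [6] / [8];  Q = [1, 3, 4] / [2, 6] / [5] / [7]
  Insert 1 (step 8): P = [1, 4, 7] / [2, 5] / [3] / [6] / [8];  Q = [1, 3, 4] / [2, 6] / [5] / [7] / [8]
Final shape: (3, 2, 1, 1, 1).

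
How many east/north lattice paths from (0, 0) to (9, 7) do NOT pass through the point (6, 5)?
Number of paths = 6820

Total paths from (0, 0) to (9, 7): C(16, 9) = 11440. Paths through (6, 5): (paths (0, 0) → (6, 5)) × (paths (6, 5) → (9, 7)) = C(11, 6) · C(5, 3) = 462 · 10 = 4620. Avoidance count = 11440 − 4620 = 6820.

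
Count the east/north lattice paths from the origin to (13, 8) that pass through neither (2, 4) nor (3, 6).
Number of paths = 180441

Inclusion–exclusion. Total paths: C(21, 13) = 203490. Through P₁: C(6, 2)·C(15, 11) = 20475. Through P₂: C(9, 3)·C(12, 10) = 5544. Since P₁ is strictly southwest of P₂, a monotone path through both must visit P₁ then P₂; paths through both = C(6, 2)·C(3, 1)·C(12, 10) = 2970. Avoid both = 203490 − 20475 − 5544 + 2970 = 180441.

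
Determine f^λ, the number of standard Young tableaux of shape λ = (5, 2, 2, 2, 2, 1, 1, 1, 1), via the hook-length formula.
# SYT of shape (5, 2, 2, 2, 2, 1, 1, 1, 1) = 327250

Hook-length formula: f^λ = n! / Π hook(c), product over all cells c of the Young diagram. For λ = (5, 2, 2, 2, 2, 1, 1, 1, 1), n = 17 boxes. Hook lengths by row (left-to-right, top-to-bottom): [13, 8, 3, 2, 1]; [9, 4]; [8, 3]; [7, 2]; [6, 1]; [4]; [3]; [2]; [1]. Product of hooks = 1086898176. So f^λ = 17! / 1086898176 = 355687428096000 / 1086898176 = 327250.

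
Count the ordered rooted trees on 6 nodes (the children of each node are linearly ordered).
C_5 = 42

These ordered rooted trees are counted by the Catalan number C_n = (1/(n + 1)) · C(2n, n). For n = 5: C_5 = (1/6) · C(10, 5) = 252/6 = 42.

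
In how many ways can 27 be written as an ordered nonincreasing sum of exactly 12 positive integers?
p(27, 12 parts) = 172

Partitions of n into exactly k parts are in bijection with partitions of n − k into at most k parts (subtract 1 from each part). So p(27, exactly 12) = p(15, parts ≤ 12). Computing via the recurrence p(m, j) = p(m, j−1) + p(m−j, j) gives 172.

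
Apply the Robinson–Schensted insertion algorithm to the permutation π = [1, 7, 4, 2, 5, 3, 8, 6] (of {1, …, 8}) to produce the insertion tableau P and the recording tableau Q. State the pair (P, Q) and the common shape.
P = [1, 2, 3, 6] / [4, 5, 8] / [7];  Q = [1, 2, 5, 7] / [3, 6, 8] / [4];  common shape = (4, 3, 1)

Row-insert the values π_1, π_2, … into P one at a time, bumping the leftmost entry strictly greater than the inserted value down to the next row. The recording tableau Q records, in position (i, j), the step at which that cell was added to P.
  Insert 1 (step 1): P = [1];  Q = [1]
  Insert 7 (step 2): P = [1, 7];  Q = [1, 2]
  Insert 4 (step 3): P = [1, 4] / [7];  Q = [1, 2] / [3]
  Insert 2 (step 4): P = [1, 2] / [4] / [7];  Q = [1, 2] / [3] / [4]
  Insert 5 (step 5): P = [1, 2, 5] / [4] / [7];  Q = [1, 2, 5] / [3] / [4]
  Insert 3 (step 6): P = [1, 2, 3] / [4, 5] / [7];  Q = [1, 2, 5] / [3, 6] / [4]
  Insert 8 (step 7): P = [1, 2, 3, 8] / [4, 5] / [7];  Q = [1, 2, 5, 7] / [3, 6] / [4]
  Insert 6 (step 8): P = [1, 2, 3, 6] / [4, 5, 8] / [7];  Q = [1, 2, 5, 7] / [3, 6, 8] / [4]
Final shape: (4, 3, 1).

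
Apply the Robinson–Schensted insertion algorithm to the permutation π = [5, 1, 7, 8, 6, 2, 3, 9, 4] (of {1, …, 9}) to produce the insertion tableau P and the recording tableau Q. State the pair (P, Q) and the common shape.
P = [1, 2, 3, 4] / [5, 6, 8, 9] / [7];  Q = [1, 3, 4, 8] / [2, 5, 7, 9] / [6];  common shape = (4, 4, 1)

Row-insert the values π_1, π_2, … into P one at a time, bumping the leftmost entry strictly greater than the inserted value down to the next row. The recording tableau Q records, in position (i, j), the step at which that cell was added to P.
  Insert 5 (step 1): P = [5];  Q = [1]
  Insert 1 (step 2): P = [1] / [5];  Q = [1] / [2]
  Insert 7 (step 3): P = [1, 7] / [5];  Q = [1, 3] / [2]
  Insert 8 (step 4): P = [1, 7, 8] / [5];  Q = [1, 3, 4] / [2]
  Insert 6 (step 5): P = [1, 6, 8] / [5, 7];  Q = [1, 3, 4] / [2, 5]
  Insert 2 (step 6): P = [1, 2, 8] / [5, 6] / [7];  Q = [1, 3, 4] / [2, 5] / [6]
  Insert 3 (step 7): P = [1, 2, 3] / [5, 6, 8] / [7];  Q = [1, 3, 4] / [2, 5, 7] / [6]
  Insert 9 (step 8): P = [1, 2, 3, 9] / [5, 6, 8] / [7];  Q = [1, 3, 4, 8] / [2, 5, 7] / [6]
  Insert 4 (step 9): P = [1, 2, 3, 4] / [5, 6, 8, 9] / [7];  Q = [1, 3, 4, 8] / [2, 5, 7, 9] / [6]
Final shape: (4, 4, 1).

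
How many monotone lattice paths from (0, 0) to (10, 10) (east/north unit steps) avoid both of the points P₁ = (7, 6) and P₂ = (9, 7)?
Number of paths = 99528

Inclusion–exclusion. Total paths: C(20, 10) = 184756. Through P₁: C(13, 7)·C(7, 3) = 60060. Through P₂: C(16, 9)·C(4, 1) = 45760. Since P₁ is strictly southwest of P₂, a monotone path through both must visit P₁ then P₂; paths through both = C(13, 7)·C(3, 2)·C(4, 1) = 20592. Avoid both = 184756 − 60060 − 45760 + 20592 = 99528.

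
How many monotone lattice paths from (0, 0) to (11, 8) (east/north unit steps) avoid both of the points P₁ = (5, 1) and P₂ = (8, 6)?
Number of paths = 38616

Inclusion–exclusion. Total paths: C(19, 11) = 75582. Through P₁: C(6, 5)·C(13, 6) = 10296. Through P₂: C(14, 8)·C(5, 3) = 30030. Since P₁ is strictly southwest of P₂, a monotone path through both must visit P₁ then P₂; paths through both = C(6, 5)·C(8, 3)·C(5, 3) = 3360. Avoid both = 75582 − 10296 − 30030 + 3360 = 38616.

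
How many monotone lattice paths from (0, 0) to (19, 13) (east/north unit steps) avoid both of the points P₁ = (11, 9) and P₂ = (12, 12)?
Number of paths = 247974872

Inclusion–exclusion. Total paths: C(32, 19) = 347373600. Through P₁: C(20, 11)·C(12, 8) = 83140200. Through P₂: C(24, 12)·C(8, 7) = 21633248. Since P₁ is strictly southwest of P₂, a monotone path through both must visit P₁ then P₂; paths through both = C(20, 11)·C(4, 1)·C(8, 7) = 5374720. Avoid both = 347373600 − 83140200 − 21633248 + 5374720 = 247974872.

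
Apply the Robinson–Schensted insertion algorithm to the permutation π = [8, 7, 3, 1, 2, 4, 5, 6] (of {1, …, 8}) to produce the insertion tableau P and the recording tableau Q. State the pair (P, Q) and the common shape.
P = [1, 2, 4, 5, 6] / [3] / [7] / [8];  Q = [1, 5, 6, 7, 8] / [2] / [3] / [4];  common shape = (5, 1, 1, 1)

Row-insert the values π_1, π_2, … into P one at a time, bumping the leftmost entry strictly greater than the inserted value down to the next row. The recording tableau Q records, in position (i, j), the step at which that cell was added to P.
  Insert 8 (step 1): P = [8];  Q = [1]
  Insert 7 (step 2): P = [7] / [8];  Q = [1] / [2]
  Insert 3 (step 3): P = [3] / [7] / [8];  Q = [1] / [2] / [3]
  Insert 1 (step 4): P = [1] / [3] / [7] / [8];  Q = [1] / [2] / [3] / [4]
  Insert 2 (step 5): P = [1, 2] / [3] / [7] / [8];  Q = [1, 5] / [2] / [3] / [4]
  Insert 4 (step 6): P = [1, 2, 4] / [3] / [7] / [8];  Q = [1, 5, 6] / [2] / [3] / [4]
  Insert 5 (step 7): P = [1, 2, 4, 5] / [3] / [7] / [8];  Q = [1, 5, 6, 7] / [2] / [3] / [4]
  Insert 6 (step 8): P = [1, 2, 4, 5, 6] / [3] / [7] / [8];  Q = [1, 5, 6, 7, 8] / [2] / [3] / [4]
Final shape: (5, 1, 1, 1).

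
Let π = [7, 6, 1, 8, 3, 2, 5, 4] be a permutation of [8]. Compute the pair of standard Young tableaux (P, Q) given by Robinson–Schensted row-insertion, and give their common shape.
P = [1, 2, 4] / [3, 5] / [6, 8] / [7];  Q = [1, 4, 7] / [2, 5] / [3, 8] / [6];  common shape = (3, 2, 2, 1)

Row-insert the values π_1, π_2, … into P one at a time, bumping the leftmost entry strictly greater than the inserted value down to the next row. The recording tableau Q records, in position (i, j), the step at which that cell was added to P.
  Insert 7 (step 1): P = [7];  Q = [1]
  Insert 6 (step 2): P = [6] / [7];  Q = [1] / [2]
  Insert 1 (step 3): P = [1] / [6] / [7];  Q = [1] / [2] / [3]
  Insert 8 (step 4): P = [1, 8] / [6] / [7];  Q = [1, 4] / [2] / [3]
  Insert 3 (step 5): P = [1, 3] / [6, 8] / [7];  Q = [1, 4] / [2, 5] / [3]
  Insert 2 (step 6): P = [1, 2] / [3, 8] / [6] / [7];  Q = [1, 4] / [2, 5] / [3] / [6]
  Insert 5 (step 7): P = [1, 2, 5] / [3, 8] / [6] / [7];  Q = [1, 4, 7] / [2, 5] / [3] / [6]
  Insert 4 (step 8): P = [1, 2, 4] / [3, 5] / [6, 8] / [7];  Q = [1, 4, 7] / [2, 5] / [3, 8] / [6]
Final shape: (3, 2, 2, 1).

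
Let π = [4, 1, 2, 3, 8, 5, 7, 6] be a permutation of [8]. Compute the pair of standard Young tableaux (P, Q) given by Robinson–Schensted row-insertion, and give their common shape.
P = [1, 2, 3, 5, 6] / [4, 7] / [8];  Q = [1, 3, 4, 5, 7] / [2, 6] / [8];  common shape = (5, 2, 1)

Row-insert the values π_1, π_2, … into P one at a time, bumping the leftmost entry strictly greater than the inserted value down to the next row. The recording tableau Q records, in position (i, j), the step at which that cell was added to P.
  Insert 4 (step 1): P = [4];  Q = [1]
  Insert 1 (step 2): P = [1] / [4];  Q = [1] / [2]
  Insert 2 (step 3): P = [1, 2] / [4];  Q = [1, 3] / [2]
  Insert 3 (step 4): P = [1, 2, 3] / [4];  Q = [1, 3, 4] / [2]
  Insert 8 (step 5): P = [1, 2, 3, 8] / [4];  Q = [1, 3, 4, 5] / [2]
  Insert 5 (step 6): P = [1, 2, 3, 5] / [4, 8];  Q = [1, 3, 4, 5] / [2, 6]
  Insert 7 (step 7): P = [1, 2, 3, 5, 7] / [4, 8];  Q = [1, 3, 4, 5, 7] / [2, 6]
  Insert 6 (step 8): P = [1, 2, 3, 5, 6] / [4, 7] / [8];  Q = [1, 3, 4, 5, 7] / [2, 6] / [8]
Final shape: (5, 2, 1).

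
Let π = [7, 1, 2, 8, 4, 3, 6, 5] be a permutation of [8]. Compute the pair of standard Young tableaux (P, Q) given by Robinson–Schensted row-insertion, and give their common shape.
P = [1, 2, 3, 5] / [4, 6] / [7, 8];  Q = [1, 3, 4, 7] / [2, 5] / [6, 8];  common shape = (4, 2, 2)

Row-insert the values π_1, π_2, … into P one at a time, bumping the leftmost entry strictly greater than the inserted value down to the next row. The recording tableau Q records, in position (i, j), the step at which that cell was added to P.
  Insert 7 (step 1): P = [7];  Q = [1]
  Insert 1 (step 2): P = [1] / [7];  Q = [1] / [2]
  Insert 2 (step 3): P = [1, 2] / [7];  Q = [1, 3] / [2]
  Insert 8 (step 4): P = [1, 2, 8] / [7];  Q = [1, 3, 4] / [2]
  Insert 4 (step 5): P = [1, 2, 4] / [7, 8];  Q = [1, 3, 4] / [2, 5]
  Insert 3 (step 6): P = [1, 2, 3] / [4, 8] / [7];  Q = [1, 3, 4] / [2, 5] / [6]
  Insert 6 (step 7): P = [1, 2, 3, 6] / [4, 8] / [7];  Q = [1, 3, 4, 7] / [2, 5] / [6]
  Insert 5 (step 8): P = [1, 2, 3, 5] / [4, 6] / [7, 8];  Q = [1, 3, 4, 7] / [2, 5] / [6, 8]
Final shape: (4, 2, 2).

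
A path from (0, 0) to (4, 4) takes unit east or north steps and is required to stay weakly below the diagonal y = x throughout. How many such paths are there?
Number of paths = 14

By the reflection principle (André's argument), the number of monotone paths to (4, 4) with n ≤ m that never go above y = x is C(8, 4) − C(8, 5) = 70 − 56 = 14.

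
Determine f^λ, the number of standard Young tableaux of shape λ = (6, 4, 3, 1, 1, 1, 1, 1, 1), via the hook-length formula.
# SYT of shape (6, 4, 3, 1, 1, 1, 1, 1, 1) = 15116400

Hook-length formula: f^λ = n! / Π hook(c), product over all cells c of the Young diagram. For λ = (6, 4, 3, 1, 1, 1, 1, 1, 1), n = 19 boxes. Hook lengths by row (left-to-right, top-to-bottom): [14, 7, 6, 4, 2, 1]; [11, 4, 3, 1]; [9, 2, 1]; [6]; [5]; [4]; [3]; [2]; [1]. Product of hooks = 8047226880. So f^λ = 19! / 8047226880 = 121645100408832000 / 8047226880 = 15116400.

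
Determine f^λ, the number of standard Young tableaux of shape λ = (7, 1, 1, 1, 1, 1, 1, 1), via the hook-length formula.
# SYT of shape (7, 1, 1, 1, 1, 1, 1, 1) = 1716

Hook-length formula: f^λ = n! / Π hook(c), product over all cells c of the Young diagram. For λ = (7, 1, 1, 1, 1, 1, 1, 1), n = 14 boxes. Hook lengths by row (left-to-right, top-to-bottom): [14, 6, 5, 4, 3, 2, 1]; [7]; [6]; [5]; [4]; [3]; [2]; [1]. Product of hooks = 50803200. So f^λ = 14! / 50803200 = 87178291200 / 50803200 = 1716.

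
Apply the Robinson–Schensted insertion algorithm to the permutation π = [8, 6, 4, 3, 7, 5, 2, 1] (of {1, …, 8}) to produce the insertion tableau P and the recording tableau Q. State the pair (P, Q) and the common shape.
P = [1, 5] / [2, 7] / [3] / [4] / [6] / [8];  Q = [1, 5] / [2, 6] / [3] / [4] / [7] / [8];  common shape = (2, 2, 1, 1, 1, 1)

Row-insert the values π_1, π_2, … into P one at a time, bumping the leftmost entry strictly greater than the inserted value down to the next row. The recording tableau Q records, in position (i, j), the step at which that cell was added to P.
  Insert 8 (step 1): P = [8];  Q = [1]
  Insert 6 (step 2): P = [6] / [8];  Q = [1] / [2]
  Insert 4 (step 3): P = [4] / [6] / [8];  Q = [1] / [2] / [3]
  Insert 3 (step 4): P = [3] / [4] / [6] / [8];  Q = [1] / [2] / [3] / [4]
  Insert 7 (step 5): P = [3, 7] / [4] / [6] / [8];  Q = [1, 5] / [2] / [3] / [4]
  Insert 5 (step 6): P = [3, 5] / [4, 7] / [6] / [8];  Q = [1, 5] / [2, 6] / [3] / [4]
  Insert 2 (step 7): P = [2, 5] / [3, 7] / [4] / [6] / [8];  Q = [1, 5] / [2, 6] / [3] / [4] / [7]
  Insert 1 (step 8): P = [1, 5] / [2, 7] / [3] / [4] / [6] / [8];  Q = [1, 5] / [2, 6] / [3] / [4] / [7] / [8]
Final shape: (2, 2, 1, 1, 1, 1).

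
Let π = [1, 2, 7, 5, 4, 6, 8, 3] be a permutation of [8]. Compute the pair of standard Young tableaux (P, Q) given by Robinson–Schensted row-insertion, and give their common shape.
P = [1, 2, 3, 6, 8] / [4] / [5] / [7];  Q = [1, 2, 3, 6, 7] / [4] / [5] / [8];  common shape = (5, 1, 1, 1)

Row-insert the values π_1, π_2, … into P one at a time, bumping the leftmost entry strictly greater than the inserted value down to the next row. The recording tableau Q records, in position (i, j), the step at which that cell was added to P.
  Insert 1 (step 1): P = [1];  Q = [1]
  Insert 2 (step 2): P = [1, 2];  Q = [1, 2]
  Insert 7 (step 3): P = [1, 2, 7];  Q = [1, 2, 3]
  Insert 5 (step 4): P = [1, 2, 5] / [7];  Q = [1, 2, 3] / [4]
  Insert 4 (step 5): P = [1, 2, 4] / [5] / [7];  Q = [1, 2, 3] / [4] / [5]
  Insert 6 (step 6): P = [1, 2, 4, 6] / [5] / [7];  Q = [1, 2, 3, 6] / [4] / [5]
  Insert 8 (step 7): P = [1, 2, 4, 6, 8] / [5] / [7];  Q = [1, 2, 3, 6, 7] / [4] / [5]
  Insert 3 (step 8): P = [1, 2, 3, 6, 8] / [4] / [5] / [7];  Q = [1, 2, 3, 6, 7] / [4] / [5] / [8]
Final shape: (5, 1, 1, 1).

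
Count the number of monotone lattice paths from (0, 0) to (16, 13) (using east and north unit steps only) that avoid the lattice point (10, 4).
Number of paths = 62853910

Total paths from (0, 0) to (16, 13): C(29, 16) = 67863915. Paths through (10, 4): (paths (0, 0) → (10, 4)) × (paths (10, 4) → (16, 13)) = C(14, 10) · C(15, 6) = 1001 · 5005 = 5010005. Avoidance count = 67863915 − 5010005 = 62853910.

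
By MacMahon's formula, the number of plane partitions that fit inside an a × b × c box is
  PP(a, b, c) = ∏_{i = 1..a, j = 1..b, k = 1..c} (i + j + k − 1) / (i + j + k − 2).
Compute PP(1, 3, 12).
PP(1, 3, 12) = 455

Evaluate the triple product over i = 1..1, j = 1..3, k = 1..12. The factors are (2/1) · (3/2) · (4/3) · (5/4) · (6/5) · (7/6) · (8/7) · (9/8) · … (36 factors total). The numerators and denominators telescope so the product is an integer; carrying out the multiplication exactly gives PP(1, 3, 12) = 455.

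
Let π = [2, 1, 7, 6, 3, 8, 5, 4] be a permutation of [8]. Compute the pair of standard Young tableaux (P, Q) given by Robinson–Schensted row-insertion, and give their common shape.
P = [1, 3, 4] / [2, 5, 8] / [6] / [7];  Q = [1, 3, 6] / [2, 4, 7] / [5] / [8];  common shape = (3, 3, 1, 1)

Row-insert the values π_1, π_2, … into P one at a time, bumping the leftmost entry strictly greater than the inserted value down to the next row. The recording tableau Q records, in position (i, j), the step at which that cell was added to P.
  Insert 2 (step 1): P = [2];  Q = [1]
  Insert 1 (step 2): P = [1] / [2];  Q = [1] / [2]
  Insert 7 (step 3): P = [1, 7] / [2];  Q = [1, 3] / [2]
  Insert 6 (step 4): P = [1, 6] / [2, 7];  Q = [1, 3] / [2, 4]
  Insert 3 (step 5): P = [1, 3] / [2, 6] / [7];  Q = [1, 3] / [2, 4] / [5]
  Insert 8 (step 6): P = [1, 3, 8] / [2, 6] / [7];  Q = [1, 3, 6] / [2, 4] / [5]
  Insert 5 (step 7): P = [1, 3, 5] / [2, 6, 8] / [7];  Q = [1, 3, 6] / [2, 4, 7] / [5]
  Insert 4 (step 8): P = [1, 3, 4] / [2, 5, 8] / [6] / [7];  Q = [1, 3, 6] / [2, 4, 7] / [5] / [8]
Final shape: (3, 3, 1, 1).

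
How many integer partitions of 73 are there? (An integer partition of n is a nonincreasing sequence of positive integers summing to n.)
p(73) = 6185689

Compute p(n) via the recurrence p(n, m) = p(n, m−1) + p(n−m, m), where p(n, m) counts partitions of n with all parts ≤ m and p(n) = p(n, n). The base cases are p(0, m) = 1 and p(n, 0) = 0 for n > 0. Filling the table yields p(73) = 6185689. (Euler's pentagonal recurrence is an alternative.)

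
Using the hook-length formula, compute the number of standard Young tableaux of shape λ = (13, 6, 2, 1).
# SYT of shape (13, 6, 2, 1) = 24249225

Hook-length formula: f^λ = n! / Π hook(c), product over all cells c of the Young diagram. For λ = (13, 6, 2, 1), n = 22 boxes. Hook lengths by row (left-to-right, top-to-bottom): [16, 14, 12, 11, 10, 9, 7, 6, 5, 4, 3, 2, 1]; [8, 6, 4, 3, 2, 1]; [3, 1]; [1]. Product of hooks = 46352026828800. So f^λ = 22! / 46352026828800 = 1124000727777607680000 / 46352026828800 = 24249225.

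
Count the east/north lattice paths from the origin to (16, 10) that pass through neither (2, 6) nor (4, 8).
Number of paths = 5196298

Inclusion–exclusion. Total paths: C(26, 16) = 5311735. Through P₁: C(8, 2)·C(18, 14) = 85680. Through P₂: C(12, 4)·C(14, 12) = 45045. Since P₁ is strictly southwest of P₂, a monotone path through both must visit P₁ then P₂; paths through both = C(8, 2)·C(4, 2)·C(14, 12) = 15288. Avoid both = 5311735 − 85680 − 45045 + 15288 = 5196298.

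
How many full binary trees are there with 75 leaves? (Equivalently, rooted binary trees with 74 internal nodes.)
C_74 = 311496878311103321137536291518809134027240

These full binary trees are counted by the Catalan number C_n = (1/(n + 1)) · C(2n, n). For n = 74: C_74 = (1/75) · C(148, 74) = 23362265873332749085315221863910685052043000/75 = 311496878311103321137536291518809134027240.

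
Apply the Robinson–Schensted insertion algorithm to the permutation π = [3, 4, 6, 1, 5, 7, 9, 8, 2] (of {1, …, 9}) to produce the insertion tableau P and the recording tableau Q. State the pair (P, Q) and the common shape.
P = [1, 2, 5, 7, 8] / [3, 4, 9] / [6];  Q = [1, 2, 3, 6, 7] / [4, 5, 8] / [9];  common shape = (5, 3, 1)

Row-insert the values π_1, π_2, … into P one at a time, bumping the leftmost entry strictly greater than the inserted value down to the next row. The recording tableau Q records, in position (i, j), the step at which that cell was added to P.
  Insert 3 (step 1): P = [3];  Q = [1]
  Insert 4 (step 2): P = [3, 4];  Q = [1, 2]
  Insert 6 (step 3): P = [3, 4, 6];  Q = [1, 2, 3]
  Insert 1 (step 4): P = [1, 4, 6] / [3];  Q = [1, 2, 3] / [4]
  Insert 5 (step 5): P = [1, 4, 5] / [3, 6];  Q = [1, 2, 3] / [4, 5]
  Insert 7 (step 6): P = [1, 4, 5, 7] / [3, 6];  Q = [1, 2, 3, 6] / [4, 5]
  Insert 9 (step 7): P = [1, 4, 5, 7, 9] / [3, 6];  Q = [1, 2, 3, 6, 7] / [4, 5]
  Insert 8 (step 8): P = [1, 4, 5, 7, 8] / [3, 6, 9];  Q = [1, 2, 3, 6, 7] / [4, 5, 8]
  Insert 2 (step 9): P = [1, 2, 5, 7, 8] / [3, 4, 9] / [6];  Q = [1, 2, 3, 6, 7] / [4, 5, 8] / [9]
Final shape: (5, 3, 1).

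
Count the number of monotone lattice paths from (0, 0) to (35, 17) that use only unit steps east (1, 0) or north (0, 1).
Number of paths = 21945588357420

A monotone lattice path from (0, 0) to (35, 17) consists of 35 east steps and 17 north steps in some order, so it is determined by which 35 of the 52 steps are east. The count is C(52, 35) = 21945588357420.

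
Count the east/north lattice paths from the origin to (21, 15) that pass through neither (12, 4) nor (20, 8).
Number of paths = 5244557720

Inclusion–exclusion. Total paths: C(36, 21) = 5567902560. Through P₁: C(16, 12)·C(20, 9) = 305687200. Through P₂: C(28, 20)·C(8, 1) = 24864840. Since P₁ is strictly southwest of P₂, a monotone path through both must visit P₁ then P₂; paths through both = C(16, 12)·C(12, 8)·C(8, 1) = 7207200. Avoid both = 5567902560 − 305687200 − 24864840 + 7207200 = 5244557720.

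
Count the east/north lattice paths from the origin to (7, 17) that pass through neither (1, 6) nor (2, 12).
Number of paths = 248888

Inclusion–exclusion. Total paths: C(24, 7) = 346104. Through P₁: C(7, 1)·C(17, 6) = 86632. Through P₂: C(14, 2)·C(10, 5) = 22932. Since P₁ is strictly southwest of P₂, a monotone path through both must visit P₁ then P₂; paths through both = C(7, 1)·C(7, 1)·C(10, 5) = 12348. Avoid both = 346104 − 86632 − 22932 + 12348 = 248888.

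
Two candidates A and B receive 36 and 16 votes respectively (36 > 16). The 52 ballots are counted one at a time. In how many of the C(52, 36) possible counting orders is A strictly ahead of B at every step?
Strict-lead orderings = 3985844039275

Total orderings of the 52 votes with 36 for A: C(52, 36) = 10363194502115. By the Bertrand ballot formula (Cycle Lemma / reflection principle), the number of orderings in which A is strictly ahead of B throughout is (p − q)/(p + q) · C(p + q, p) = (36 − 16)/(36 + 16) · 10363194502115 = 3985844039275.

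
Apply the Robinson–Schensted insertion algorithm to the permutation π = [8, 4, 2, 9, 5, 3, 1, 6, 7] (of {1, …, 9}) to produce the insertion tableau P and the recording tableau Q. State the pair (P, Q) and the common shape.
P = [1, 3, 6, 7] / [2, 5] / [4, 9] / [8];  Q = [1, 4, 8, 9] / [2, 5] / [3, 6] / [7];  common shape = (4, 2, 2, 1)

Row-insert the values π_1, π_2, … into P one at a time, bumping the leftmost entry strictly greater than the inserted value down to the next row. The recording tableau Q records, in position (i, j), the step at which that cell was added to P.
  Insert 8 (step 1): P = [8];  Q = [1]
  Insert 4 (step 2): P = [4] / [8];  Q = [1] / [2]
  Insert 2 (step 3): P = [2] / [4] / [8];  Q = [1] / [2] / [3]
  Insert 9 (step 4): P = [2, 9] / [4] / [8];  Q = [1, 4] / [2] / [3]
  Insert 5 (step 5): P = [2, 5] / [4, 9] / [8];  Q = [1, 4] / [2, 5] / [3]
  Insert 3 (step 6): P = [2, 3] / [4, 5] / [8, 9];  Q = [1, 4] / [2, 5] / [3, 6]
  Insert 1 (step 7): P = [1, 3] / [2, 5] / [4, 9] / [8];  Q = [1, 4] / [2, 5] / [3, 6] / [7]
  Insert 6 (step 8): P = [1, 3, 6] / [2, 5] / [4, 9] / [8];  Q = [1, 4, 8] / [2, 5] / [3, 6] / [7]
  Insert 7 (step 9): P = [1, 3, 6, 7] / [2, 5] / [4, 9] / [8];  Q = [1, 4, 8, 9] / [2, 5] / [3, 6] / [7]
Final shape: (4, 2, 2, 1).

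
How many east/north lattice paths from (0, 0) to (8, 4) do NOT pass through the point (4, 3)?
Number of paths = 320

Total paths from (0, 0) to (8, 4): C(12, 8) = 495. Paths through (4, 3): (paths (0, 0) → (4, 3)) × (paths (4, 3) → (8, 4)) = C(7, 4) · C(5, 4) = 35 · 5 = 175. Avoidance count = 495 − 175 = 320.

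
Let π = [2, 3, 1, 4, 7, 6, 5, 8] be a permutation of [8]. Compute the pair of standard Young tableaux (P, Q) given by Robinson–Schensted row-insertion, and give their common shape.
P = [1, 3, 4, 5, 8] / [2, 6] / [7];  Q = [1, 2, 4, 5, 8] / [3, 6] / [7];  common shape = (5, 2, 1)

Row-insert the values π_1, π_2, … into P one at a time, bumping the leftmost entry strictly greater than the inserted value down to the next row. The recording tableau Q records, in position (i, j), the step at which that cell was added to P.
  Insert 2 (step 1): P = [2];  Q = [1]
  Insert 3 (step 2): P = [2, 3];  Q = [1, 2]
  Insert 1 (step 3): P = [1, 3] / [2];  Q = [1, 2] / [3]
  Insert 4 (step 4): P = [1, 3, 4] / [2];  Q = [1, 2, 4] / [3]
  Insert 7 (step 5): P = [1, 3, 4, 7] / [2];  Q = [1, 2, 4, 5] / [3]
  Insert 6 (step 6): P = [1, 3, 4, 6] / [2, 7];  Q = [1, 2, 4, 5] / [3, 6]
  Insert 5 (step 7): P = [1, 3, 4, 5] / [2, 6] / [7];  Q = [1, 2, 4, 5] / [3, 6] / [7]
  Insert 8 (step 8): P = [1, 3, 4, 5, 8] / [2, 6] / [7];  Q = [1, 2, 4, 5, 8] / [3, 6] / [7]
Final shape: (5, 2, 1).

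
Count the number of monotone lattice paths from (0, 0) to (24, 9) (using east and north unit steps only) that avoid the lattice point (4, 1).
Number of paths = 23026575

Total paths from (0, 0) to (24, 9): C(33, 24) = 38567100. Paths through (4, 1): (paths (0, 0) → (4, 1)) × (paths (4, 1) → (24, 9)) = C(5, 4) · C(28, 20) = 5 · 3108105 = 15540525. Avoidance count = 38567100 − 15540525 = 23026575.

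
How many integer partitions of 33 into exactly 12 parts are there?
p(33, 12 parts) = 725

Partitions of n into exactly k parts are in bijection with partitions of n − k into at most k parts (subtract 1 from each part). So p(33, exactly 12) = p(21, parts ≤ 12). Computing via the recurrence p(m, j) = p(m, j−1) + p(m−j, j) gives 725.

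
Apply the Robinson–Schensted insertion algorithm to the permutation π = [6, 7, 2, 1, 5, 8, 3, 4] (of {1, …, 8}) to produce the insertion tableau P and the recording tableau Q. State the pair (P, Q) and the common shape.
P = [1, 3, 4] / [2, 5, 8] / [6, 7];  Q = [1, 2, 6] / [3, 5, 8] / [4, 7];  common shape = (3, 3, 2)

Row-insert the values π_1, π_2, … into P one at a time, bumping the leftmost entry strictly greater than the inserted value down to the next row. The recording tableau Q records, in position (i, j), the step at which that cell was added to P.
  Insert 6 (step 1): P = [6];  Q = [1]
  Insert 7 (step 2): P = [6, 7];  Q = [1, 2]
  Insert 2 (step 3): P = [2, 7] / [6];  Q = [1, 2] / [3]
  Insert 1 (step 4): P = [1, 7] / [2] / [6];  Q = [1, 2] / [3] / [4]
  Insert 5 (step 5): P = [1, 5] / [2, 7] / [6];  Q = [1, 2] / [3, 5] / [4]
  Insert 8 (step 6): P = [1, 5, 8] / [2, 7] / [6];  Q = [1, 2, 6] / [3, 5] / [4]
  Insert 3 (step 7): P = [1, 3, 8] / [2, 5] / [6, 7];  Q = [1, 2, 6] / [3, 5] / [4, 7]
  Insert 4 (step 8): P = [1, 3, 4] / [2, 5, 8] / [6, 7];  Q = [1, 2, 6] / [3, 5, 8] / [4, 7]
Final shape: (3, 3, 2).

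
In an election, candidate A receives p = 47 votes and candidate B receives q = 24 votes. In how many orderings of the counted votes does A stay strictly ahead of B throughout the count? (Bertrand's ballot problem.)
Strict-lead orderings = 1716957917634250200

Total orderings of the 71 votes with 47 for A: C(71, 47) = 5300174441392685400. By the Bertrand ballot formula (Cycle Lemma / reflection principle), the number of orderings in which A is strictly ahead of B throughout is (p − q)/(p + q) · C(p + q, p) = (47 − 24)/(47 + 24) · 5300174441392685400 = 1716957917634250200.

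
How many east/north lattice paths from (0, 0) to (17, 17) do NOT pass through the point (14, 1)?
Number of paths = 2333591685

Total paths from (0, 0) to (17, 17): C(34, 17) = 2333606220. Paths through (14, 1): (paths (0, 0) → (14, 1)) × (paths (14, 1) → (17, 17)) = C(15, 14) · C(19, 3) = 15 · 969 = 14535. Avoidance count = 2333606220 − 14535 = 2333591685.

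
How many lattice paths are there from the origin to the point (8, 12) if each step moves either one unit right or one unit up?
Number of paths = 125970

A monotone lattice path from (0, 0) to (8, 12) consists of 8 east steps and 12 north steps in some order, so it is determined by which 8 of the 20 steps are east. The count is C(20, 8) = 125970.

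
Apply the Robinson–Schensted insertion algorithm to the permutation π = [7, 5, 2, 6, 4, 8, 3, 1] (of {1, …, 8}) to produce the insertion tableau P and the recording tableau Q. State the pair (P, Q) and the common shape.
P = [1, 3, 8] / [2, 6] / [4] / [5] / [7];  Q = [1, 4, 6] / [2, 5] / [3] / [7] / [8];  common shape = (3, 2, 1, 1, 1)

Row-insert the values π_1, π_2, … into P one at a time, bumping the leftmost entry strictly greater than the inserted value down to the next row. The recording tableau Q records, in position (i, j), the step at which that cell was added to P.
  Insert 7 (step 1): P = [7];  Q = [1]
  Insert 5 (step 2): P = [5] / [7];  Q = [1] / [2]
  Insert 2 (step 3): P = [2] / [5] / [7];  Q = [1] / [2] / [3]
  Insert 6 (step 4): P = [2, 6] / [5] / [7];  Q = [1, 4] / [2] / [3]
  Insert 4 (step 5): P = [2, 4] / [5, 6] / [7];  Q = [1, 4] / [2, 5] / [3]
  Insert 8 (step 6): P = [2, 4, 8] / [5, 6] / [7];  Q = [1, 4, 6] / [2, 5] / [3]
  Insert 3 (step 7): P = [2, 3, 8] / [4, 6] / [5] / [7];  Q = [1, 4, 6] / [2, 5] / [3] / [7]
  Insert 1 (step 8): P = [1, 3, 8] / [2, 6] / [4] / [5] / [7];  Q = [1, 4, 6] / [2, 5] / [3] / [7] / [8]
Final shape: (3, 2, 1, 1, 1).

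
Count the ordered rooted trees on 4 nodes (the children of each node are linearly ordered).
C_3 = 5

These ordered rooted trees are counted by the Catalan number C_n = (1/(n + 1)) · C(2n, n). For n = 3: C_3 = (1/4) · C(6, 3) = 20/4 = 5.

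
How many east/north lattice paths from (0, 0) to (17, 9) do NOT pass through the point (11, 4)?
Number of paths = 2493920

Total paths from (0, 0) to (17, 9): C(26, 17) = 3124550. Paths through (11, 4): (paths (0, 0) → (11, 4)) × (paths (11, 4) → (17, 9)) = C(15, 11) · C(11, 6) = 1365 · 462 = 630630. Avoidance count = 3124550 − 630630 = 2493920.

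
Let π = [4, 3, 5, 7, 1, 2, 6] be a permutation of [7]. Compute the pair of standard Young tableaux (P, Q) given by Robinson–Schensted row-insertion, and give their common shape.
P = [1, 2, 6] / [3, 5, 7] / [4];  Q = [1, 3, 4] / [2, 6, 7] / [5];  common shape = (3, 3, 1)

Row-insert the values π_1, π_2, … into P one at a time, bumping the leftmost entry strictly greater than the inserted value down to the next row. The recording tableau Q records, in position (i, j), the step at which that cell was added to P.
  Insert 4 (step 1): P = [4];  Q = [1]
  Insert 3 (step 2): P = [3] / [4];  Q = [1] / [2]
  Insert 5 (step 3): P = [3, 5] / [4];  Q = [1, 3] / [2]
  Insert 7 (step 4): P = [3, 5, 7] / [4];  Q = [1, 3, 4] / [2]
  Insert 1 (step 5): P = [1, 5, 7] / [3] / [4];  Q = [1, 3, 4] / [2] / [5]
  Insert 2 (step 6): P = [1, 2, 7] / [3, 5] / [4];  Q = [1, 3, 4] / [2, 6] / [5]
  Insert 6 (step 7): P = [1, 2, 6] / [3, 5, 7] / [4];  Q = [1, 3, 4] / [2, 6, 7] / [5]
Final shape: (3, 3, 1).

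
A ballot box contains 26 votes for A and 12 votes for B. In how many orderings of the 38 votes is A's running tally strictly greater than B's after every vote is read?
Strict-lead orderings = 997490844

Total orderings of the 38 votes with 26 for A: C(38, 26) = 2707475148. By the Bertrand ballot formula (Cycle Lemma / reflection principle), the number of orderings in which A is strictly ahead of B throughout is (p − q)/(p + q) · C(p + q, p) = (26 − 12)/(26 + 12) · 2707475148 = 997490844.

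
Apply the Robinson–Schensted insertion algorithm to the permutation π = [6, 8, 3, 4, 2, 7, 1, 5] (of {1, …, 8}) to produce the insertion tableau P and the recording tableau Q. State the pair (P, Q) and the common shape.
P = [1, 4, 5] / [2, 7] / [3, 8] / [6];  Q = [1, 2, 6] / [3, 4] / [5, 8] / [7];  common shape = (3, 2, 2, 1)

Row-insert the values π_1, π_2, … into P one at a time, bumping the leftmost entry strictly greater than the inserted value down to the next row. The recording tableau Q records, in position (i, j), the step at which that cell was added to P.
  Insert 6 (step 1): P = [6];  Q = [1]
  Insert 8 (step 2): P = [6, 8];  Q = [1, 2]
  Insert 3 (step 3): P = [3, 8] / [6];  Q = [1, 2] / [3]
  Insert 4 (step 4): P = [3, 4] / [6, 8];  Q = [1, 2] / [3, 4]
  Insert 2 (step 5): P = [2, 4] / [3, 8] / [6];  Q = [1, 2] / [3, 4] / [5]
  Insert 7 (step 6): P = [2, 4, 7] / [3, 8] / [6];  Q = [1, 2, 6] / [3, 4] / [5]
  Insert 1 (step 7): P = [1, 4, 7] / [2, 8] / [3] / [6];  Q = [1, 2, 6] / [3, 4] / [5] / [7]
  Insert 5 (step 8): P = [1, 4, 5] / [2, 7] / [3, 8] / [6];  Q = [1, 2, 6] / [3, 4] / [5, 8] / [7]
Final shape: (3, 2, 2, 1).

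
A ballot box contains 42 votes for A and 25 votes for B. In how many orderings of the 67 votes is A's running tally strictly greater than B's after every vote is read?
Strict-lead orderings = 424618798185894312

Total orderings of the 67 votes with 42 for A: C(67, 42) = 1673497616379701112. By the Bertrand ballot formula (Cycle Lemma / reflection principle), the number of orderings in which A is strictly ahead of B throughout is (p − q)/(p + q) · C(p + q, p) = (42 − 25)/(42 + 25) · 1673497616379701112 = 424618798185894312.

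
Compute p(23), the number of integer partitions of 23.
p(23) = 1255

Compute p(n) via the recurrence p(n, m) = p(n, m−1) + p(n−m, m), where p(n, m) counts partitions of n with all parts ≤ m and p(n) = p(n, n). The base cases are p(0, m) = 1 and p(n, 0) = 0 for n > 0. Filling the table yields p(23) = 1255. (Euler's pentagonal recurrence is an alternative.)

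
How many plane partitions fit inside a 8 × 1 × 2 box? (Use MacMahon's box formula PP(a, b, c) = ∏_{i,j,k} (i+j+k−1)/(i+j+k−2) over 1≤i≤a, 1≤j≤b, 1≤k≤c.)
PP(8, 1, 2) = 45

Evaluate the triple product over i = 1..8, j = 1..1, k = 1..2. The factors are (2/1) · (3/2) · (3/2) · (4/3) · (4/3) · (5/4) · (5/4) · (6/5) · … (16 factors total). The numerators and denominators telescope so the product is an integer; carrying out the multiplication exactly gives PP(8, 1, 2) = 45.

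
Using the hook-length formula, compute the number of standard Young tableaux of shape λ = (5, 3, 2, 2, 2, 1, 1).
# SYT of shape (5, 3, 2, 2, 2, 1, 1) = 515970

Hook-length formula: f^λ = n! / Π hook(c), product over all cells c of the Young diagram. For λ = (5, 3, 2, 2, 2, 1, 1), n = 16 boxes. Hook lengths by row (left-to-right, top-to-bottom): [11, 8, 4, 2, 1]; [8, 5, 1]; [6, 3]; [5, 2]; [4, 1]; [2]; [1]. Product of hooks = 40550400. So f^λ = 16! / 40550400 = 20922789888000 / 40550400 = 515970.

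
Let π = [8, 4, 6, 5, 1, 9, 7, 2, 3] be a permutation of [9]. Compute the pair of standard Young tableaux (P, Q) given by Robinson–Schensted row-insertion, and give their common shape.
P = [1, 2, 3] / [4, 5, 7] / [6, 9] / [8];  Q = [1, 3, 6] / [2, 7, 9] / [4, 8] / [5];  common shape = (3, 3, 2, 1)

Row-insert the values π_1, π_2, … into P one at a time, bumping the leftmost entry strictly greater than the inserted value down to the next row. The recording tableau Q records, in position (i, j), the step at which that cell was added to P.
  Insert 8 (step 1): P = [8];  Q = [1]
  Insert 4 (step 2): P = [4] / [8];  Q = [1] / [2]
  Insert 6 (step 3): P = [4, 6] / [8];  Q = [1, 3] / [2]
  Insert 5 (step 4): P = [4, 5] / [6] / [8];  Q = [1, 3] / [2] / [4]
  Insert 1 (step 5): P = [1, 5] / [4] / [6] / [8];  Q = [1, 3] / [2] / [4] / [5]
  Insert 9 (step 6): P = [1, 5, 9] / [4] / [6] / [8];  Q = [1, 3, 6] / [2] / [4] / [5]
  Insert 7 (step 7): P = [1, 5, 7] / [4, 9] / [6] / [8];  Q = [1, 3, 6] / [2, 7] / [4] / [5]
  Insert 2 (step 8): P = [1, 2, 7] / [4, 5] / [6, 9] / [8];  Q = [1, 3, 6] / [2, 7] / [4, 8] / [5]
  Insert 3 (step 9): P = [1, 2, 3] / [4, 5, 7] / [6, 9] / [8];  Q = [1, 3, 6] / [2, 7, 9] / [4, 8] / [5]
Final shape: (3, 3, 2, 1).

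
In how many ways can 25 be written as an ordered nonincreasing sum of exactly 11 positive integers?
p(25, 11 parts) = 131

Partitions of n into exactly k parts are in bijection with partitions of n − k into at most k parts (subtract 1 from each part). So p(25, exactly 11) = p(14, parts ≤ 11). Computing via the recurrence p(m, j) = p(m, j−1) + p(m−j, j) gives 131.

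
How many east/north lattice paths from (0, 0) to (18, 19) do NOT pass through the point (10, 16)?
Number of paths = 16796195625

Total paths from (0, 0) to (18, 19): C(37, 18) = 17672631900. Paths through (10, 16): (paths (0, 0) → (10, 16)) × (paths (10, 16) → (18, 19)) = C(26, 10) · C(11, 8) = 5311735 · 165 = 876436275. Avoidance count = 17672631900 − 876436275 = 16796195625.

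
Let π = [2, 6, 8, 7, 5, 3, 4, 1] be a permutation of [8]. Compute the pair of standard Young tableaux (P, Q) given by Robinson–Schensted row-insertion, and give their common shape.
P = [1, 3, 4] / [2, 7] / [5] / [6] / [8];  Q = [1, 2, 3] / [4, 7] / [5] / [6] / [8];  common shape = (3, 2, 1, 1, 1)

Row-insert the values π_1, π_2, … into P one at a time, bumping the leftmost entry strictly greater than the inserted value down to the next row. The recording tableau Q records, in position (i, j), the step at which that cell was added to P.
  Insert 2 (step 1): P = [2];  Q = [1]
  Insert 6 (step 2): P = [2, 6];  Q = [1, 2]
  Insert 8 (step 3): P = [2, 6, 8];  Q = [1, 2, 3]
  Insert 7 (step 4): P = [2, 6, 7] / [8];  Q = [1, 2, 3] / [4]
  Insert 5 (step 5): P = [2, 5, 7] / [6] / [8];  Q = [1, 2, 3] / [4] / [5]
  Insert 3 (step 6): P = [2, 3, 7] / [5] / [6] / [8];  Q = [1, 2, 3] / [4] / [5] / [6]
  Insert 4 (step 7): P = [2, 3, 4] / [5, 7] / [6] / [8];  Q = [1, 2, 3] / [4, 7] / [5] / [6]
  Insert 1 (step 8): P = [1, 3, 4] / [2, 7] / [5] / [6] / [8];  Q = [1, 2, 3] / [4, 7] / [5] / [6] / [8]
Final shape: (3, 2, 1, 1, 1).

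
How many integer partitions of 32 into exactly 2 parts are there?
p(32, 2 parts) = 16

Partitions of n into exactly k parts are in bijection with partitions of n − k into at most k parts (subtract 1 from each part). So p(32, exactly 2) = p(30, parts ≤ 2). Computing via the recurrence p(m, j) = p(m, j−1) + p(m−j, j) gives 16.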